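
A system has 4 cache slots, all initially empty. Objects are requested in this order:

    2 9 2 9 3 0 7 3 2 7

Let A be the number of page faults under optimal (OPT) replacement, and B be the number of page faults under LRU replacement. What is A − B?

-1

Under OPT: F F . . F F F . . . → 5 faults.
Under LRU: F F . . F F F . F . → 6 faults.
A − B = 5 − 6 = -1.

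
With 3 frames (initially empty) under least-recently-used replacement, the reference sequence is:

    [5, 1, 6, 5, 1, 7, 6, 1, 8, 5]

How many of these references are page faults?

7

5 -> miss, frames (5)
1 -> miss, frames (5 1)
6 -> miss, frames (5 1 6)
5 -> hit
1 -> hit
7 -> miss, evict 6, frames (5 1 7)
6 -> miss, evict 5, frames (1 7 6)
1 -> hit
8 -> miss, evict 7, frames (6 1 8)
5 -> miss, evict 6, frames (1 8 5)
Page faults: 7.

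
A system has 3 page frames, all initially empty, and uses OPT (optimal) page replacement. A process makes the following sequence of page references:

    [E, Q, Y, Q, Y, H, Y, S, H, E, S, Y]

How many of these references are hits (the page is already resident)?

6

E → fault, frames (E)
Q → fault, frames (E Q)
Y → fault, frames (E Q Y)
Q → hit
Y → hit
H → fault, evict Q, frames (E Y H)
Y → hit
S → fault, evict Y, frames (E H S)
H → hit
E → hit
S → hit
Y → fault, evict S, frames (E H Y)
Hits: 6.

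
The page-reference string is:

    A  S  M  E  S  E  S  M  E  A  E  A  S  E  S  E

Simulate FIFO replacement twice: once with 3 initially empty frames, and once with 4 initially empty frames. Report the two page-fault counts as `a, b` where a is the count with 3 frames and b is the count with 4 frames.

6, 4

3 frames: F F F F . . . . . F . . F . . . → 6 faults.
4 frames: F F F F . . . . . . . . . . . . → 4 faults.
4 < 6: adding a frame reduced faults, as is typical.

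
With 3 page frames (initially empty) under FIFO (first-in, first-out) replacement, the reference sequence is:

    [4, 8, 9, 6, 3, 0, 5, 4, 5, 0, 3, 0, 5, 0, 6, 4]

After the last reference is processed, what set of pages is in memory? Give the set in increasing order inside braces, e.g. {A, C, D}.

{4, 5, 6}

4 → fault, frames (4)
8 → fault, frames (4 8)
9 → fault, frames (4 8 9)
6 → fault, evict 4, frames (8 9 6)
3 → fault, evict 8, frames (9 6 3)
0 → fault, evict 9, frames (6 3 0)
5 → fault, evict 6, frames (3 0 5)
4 → fault, evict 3, frames (0 5 4)
5 → hit
0 → hit
3 → fault, evict 0, frames (5 4 3)
0 → fault, evict 5, frames (4 3 0)
5 → fault, evict 4, frames (3 0 5)
0 → hit
6 → fault, evict 3, frames (0 5 6)
4 → fault, evict 0, frames (5 6 4)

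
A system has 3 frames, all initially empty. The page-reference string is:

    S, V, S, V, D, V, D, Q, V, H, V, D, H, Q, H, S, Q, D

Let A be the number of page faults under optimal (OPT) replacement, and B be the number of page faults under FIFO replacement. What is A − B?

-4

Under OPT: F F . . F . . F . F . . . F . F . . → 7 faults.
Under FIFO: F F . . F . . F . F F F . F F F . F → 11 faults.
A − B = 7 − 11 = -4.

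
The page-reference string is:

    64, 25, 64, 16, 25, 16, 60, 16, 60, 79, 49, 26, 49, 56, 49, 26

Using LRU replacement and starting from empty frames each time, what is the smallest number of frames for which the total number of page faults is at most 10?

2

f=1: 16 faults
f=2: 10 faults
f=3: 8 faults
f=4: 8 faults
f=5: 8 faults
f=6: 8 faults
f=7: 8 faults
f=8: 8 faults
Smallest f with faults ≤ 10 is 2.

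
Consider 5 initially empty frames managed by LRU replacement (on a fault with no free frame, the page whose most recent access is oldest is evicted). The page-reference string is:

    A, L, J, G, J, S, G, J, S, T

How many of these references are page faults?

6

A → fault, frames [A]
L → fault, frames [A, L]
J → fault, frames [A, L, J]
G → fault, frames [A, L, J, G]
J → hit
S → fault, frames [A, L, G, J, S]
G → hit
J → hit
S → hit
T → fault, evict A, frames [L, G, J, S, T]
Page faults: 6.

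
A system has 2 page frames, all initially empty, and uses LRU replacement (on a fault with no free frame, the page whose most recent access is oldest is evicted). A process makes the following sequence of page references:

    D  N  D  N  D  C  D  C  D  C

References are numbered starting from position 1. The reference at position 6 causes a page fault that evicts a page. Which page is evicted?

pos 1: D → miss, frames (D)
pos 2: N → miss, frames (D N)
pos 3: D → hit
pos 4: N → hit
pos 5: D → hit
pos 6: C → miss, evict N, frames (D C)
At position 6, page N is evicted.

N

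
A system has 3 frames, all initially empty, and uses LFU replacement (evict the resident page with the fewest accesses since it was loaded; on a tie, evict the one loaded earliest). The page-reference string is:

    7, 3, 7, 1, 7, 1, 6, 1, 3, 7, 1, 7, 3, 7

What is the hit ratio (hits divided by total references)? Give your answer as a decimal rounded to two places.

7 -> miss, frames (7)
3 -> miss, frames (7 3)
7 -> hit
1 -> miss, frames (7 3 1)
7 -> hit
1 -> hit
6 -> miss, evict 3, frames (7 1 6)
1 -> hit
3 -> miss, evict 6, frames (7 1 3)
7 -> hit
1 -> hit
7 -> hit
3 -> hit
7 -> hit
Hits: 9 of 14 references → 9/14 = 0.6429.

0.64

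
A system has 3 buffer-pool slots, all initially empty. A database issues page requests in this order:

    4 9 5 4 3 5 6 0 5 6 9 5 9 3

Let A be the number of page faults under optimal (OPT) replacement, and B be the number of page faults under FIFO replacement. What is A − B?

-1

Under OPT: F F F . F . F F . . F . . F → 8 faults.
Under FIFO: F F F . F . F F F . F . . F → 9 faults.
A − B = 8 − 9 = -1.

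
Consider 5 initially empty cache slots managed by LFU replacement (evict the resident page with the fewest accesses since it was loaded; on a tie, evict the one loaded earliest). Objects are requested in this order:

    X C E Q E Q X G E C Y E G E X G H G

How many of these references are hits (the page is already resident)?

X -> miss, frames {X}
C -> miss, frames {X,C}
E -> miss, frames {X,C,E}
Q -> miss, frames {X,C,E,Q}
E -> hit
Q -> hit
X -> hit
G -> miss, frames {X,C,E,Q,G}
E -> hit
C -> hit
Y -> miss, evict G, frames {X,C,E,Q,Y}
E -> hit
G -> miss, evict Y, frames {X,C,E,Q,G}
E -> hit
X -> hit
G -> hit
H -> miss, evict C, frames {X,E,Q,G,H}
G -> hit
Hits: 10.

10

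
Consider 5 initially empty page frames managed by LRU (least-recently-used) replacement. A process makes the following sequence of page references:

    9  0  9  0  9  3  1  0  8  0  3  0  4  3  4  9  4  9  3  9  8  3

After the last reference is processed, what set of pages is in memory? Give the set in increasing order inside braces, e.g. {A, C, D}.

9 -> miss, frames (9)
0 -> miss, frames (9 0)
9 -> hit
0 -> hit
9 -> hit
3 -> miss, frames (0 9 3)
1 -> miss, frames (0 9 3 1)
0 -> hit
8 -> miss, frames (9 3 1 0 8)
0 -> hit
3 -> hit
0 -> hit
4 -> miss, evict 9, frames (1 8 3 0 4)
3 -> hit
4 -> hit
9 -> miss, evict 1, frames (8 0 3 4 9)
4 -> hit
9 -> hit
3 -> hit
9 -> hit
8 -> hit
3 -> hit

{0, 3, 4, 8, 9}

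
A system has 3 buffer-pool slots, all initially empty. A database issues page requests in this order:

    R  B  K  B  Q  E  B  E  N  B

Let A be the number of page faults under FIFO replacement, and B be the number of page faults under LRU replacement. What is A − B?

Under FIFO: F F F . F F F . F . → 7 faults.
Under LRU: F F F . F F . . F . → 6 faults.
A − B = 7 − 6 = 1.

1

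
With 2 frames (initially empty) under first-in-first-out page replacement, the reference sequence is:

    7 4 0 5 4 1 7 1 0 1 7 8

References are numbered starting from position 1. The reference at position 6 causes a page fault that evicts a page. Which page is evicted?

5

pos 1: 7 -> fault, frames (7)
pos 2: 4 -> fault, frames (7 4)
pos 3: 0 -> fault, evict 7, frames (4 0)
pos 4: 5 -> fault, evict 4, frames (0 5)
pos 5: 4 -> fault, evict 0, frames (5 4)
pos 6: 1 -> fault, evict 5, frames (4 1)
At position 6, page 5 is evicted.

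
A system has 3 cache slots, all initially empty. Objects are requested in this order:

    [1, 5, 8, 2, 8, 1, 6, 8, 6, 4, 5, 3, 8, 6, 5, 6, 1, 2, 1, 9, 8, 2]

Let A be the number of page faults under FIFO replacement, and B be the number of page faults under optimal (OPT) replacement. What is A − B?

Under FIFO: F F F F . F F F . F F F F F F . F F . F F . → 17 faults.
Under OPT: F F F F . . F . . F F F . . F . F F . F . . → 12 faults.
A − B = 17 − 12 = 5.

5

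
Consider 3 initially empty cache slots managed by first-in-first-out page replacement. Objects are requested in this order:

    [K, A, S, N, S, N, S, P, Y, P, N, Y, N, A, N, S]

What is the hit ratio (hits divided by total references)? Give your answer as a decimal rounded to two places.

K -> miss, frames {K}
A -> miss, frames {K,A}
S -> miss, frames {K,A,S}
N -> miss, evict K, frames {A,S,N}
S -> hit
N -> hit
S -> hit
P -> miss, evict A, frames {S,N,P}
Y -> miss, evict S, frames {N,P,Y}
P -> hit
N -> hit
Y -> hit
N -> hit
A -> miss, evict N, frames {P,Y,A}
N -> miss, evict P, frames {Y,A,N}
S -> miss, evict Y, frames {A,N,S}
Hits: 7 of 16 references → 7/16 = 0.4375.

0.44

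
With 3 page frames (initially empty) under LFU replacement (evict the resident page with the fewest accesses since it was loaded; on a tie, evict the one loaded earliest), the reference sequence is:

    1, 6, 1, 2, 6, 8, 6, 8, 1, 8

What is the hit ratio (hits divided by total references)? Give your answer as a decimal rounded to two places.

0.60

1 → fault, frames (1)
6 → fault, frames (1 6)
1 → hit
2 → fault, frames (1 6 2)
6 → hit
8 → fault, evict 2, frames (1 6 8)
6 → hit
8 → hit
1 → hit
8 → hit
Hits: 6 of 10 references → 6/10 = 0.6000.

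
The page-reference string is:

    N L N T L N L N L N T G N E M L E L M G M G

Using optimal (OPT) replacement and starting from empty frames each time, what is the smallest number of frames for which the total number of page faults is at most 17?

f=1: 22 faults
f=2: 11 faults
f=3: 7 faults
f=4: 6 faults
f=5: 6 faults
f=6: 6 faults
Smallest f with faults ≤ 17 is 2.

2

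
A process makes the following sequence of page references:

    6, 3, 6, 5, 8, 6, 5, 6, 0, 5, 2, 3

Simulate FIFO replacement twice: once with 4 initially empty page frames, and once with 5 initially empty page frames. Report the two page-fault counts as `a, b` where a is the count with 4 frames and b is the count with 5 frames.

7, 6

4 frames: F F . F F . . . F . F F → 7 faults.
5 frames: F F . F F . . . F . F . → 6 faults.
6 < 7: adding a frame reduced faults, as is typical.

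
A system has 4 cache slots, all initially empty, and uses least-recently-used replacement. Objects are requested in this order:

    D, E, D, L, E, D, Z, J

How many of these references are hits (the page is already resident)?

D → miss, frames [D]
E → miss, frames [D, E]
D → hit
L → miss, frames [E, D, L]
E → hit
D → hit
Z → miss, frames [L, E, D, Z]
J → miss, evict L, frames [E, D, Z, J]
Hits: 3.

3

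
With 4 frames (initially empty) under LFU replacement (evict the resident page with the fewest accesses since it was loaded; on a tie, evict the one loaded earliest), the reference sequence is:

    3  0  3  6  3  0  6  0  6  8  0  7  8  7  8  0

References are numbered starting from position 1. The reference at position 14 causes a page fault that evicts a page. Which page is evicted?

8

pos 1: 3 -> miss, frames (3)
pos 2: 0 -> miss, frames (3 0)
pos 3: 3 -> hit
pos 4: 6 -> miss, frames (3 0 6)
pos 5: 3 -> hit
pos 6: 0 -> hit
pos 7: 6 -> hit
pos 8: 0 -> hit
pos 9: 6 -> hit
pos 10: 8 -> miss, frames (3 0 6 8)
pos 11: 0 -> hit
pos 12: 7 -> miss, evict 8, frames (3 0 6 7)
pos 13: 8 -> miss, evict 7, frames (3 0 6 8)
pos 14: 7 -> miss, evict 8, frames (3 0 6 7)
At position 14, page 8 is evicted.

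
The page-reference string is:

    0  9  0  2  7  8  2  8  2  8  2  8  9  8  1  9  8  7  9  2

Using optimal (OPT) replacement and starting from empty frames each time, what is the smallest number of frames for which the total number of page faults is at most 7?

4

f=1: 20 faults
f=2: 10 faults
f=3: 8 faults
f=4: 7 faults
f=5: 6 faults
f=6: 6 faults
Smallest f with faults ≤ 7 is 4.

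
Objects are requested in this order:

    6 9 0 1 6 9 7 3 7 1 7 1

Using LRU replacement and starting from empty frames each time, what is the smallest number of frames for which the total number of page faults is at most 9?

2

f=1: 12 faults
f=2: 9 faults
f=3: 9 faults
f=4: 7 faults
f=5: 6 faults
f=6: 6 faults
Smallest f with faults ≤ 9 is 2.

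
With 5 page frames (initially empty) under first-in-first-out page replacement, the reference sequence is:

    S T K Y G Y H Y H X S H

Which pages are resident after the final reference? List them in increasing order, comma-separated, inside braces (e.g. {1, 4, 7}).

S → miss, frames (S)
T → miss, frames (S T)
K → miss, frames (S T K)
Y → miss, frames (S T K Y)
G → miss, frames (S T K Y G)
Y → hit
H → miss, evict S, frames (T K Y G H)
Y → hit
H → hit
X → miss, evict T, frames (K Y G H X)
S → miss, evict K, frames (Y G H X S)
H → hit

{G, H, S, X, Y}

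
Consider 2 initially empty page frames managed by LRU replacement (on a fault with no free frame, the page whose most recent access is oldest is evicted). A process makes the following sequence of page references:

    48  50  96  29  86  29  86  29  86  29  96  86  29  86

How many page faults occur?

48 → miss, frames (48)
50 → miss, frames (48 50)
96 → miss, evict 48, frames (50 96)
29 → miss, evict 50, frames (96 29)
86 → miss, evict 96, frames (29 86)
29 → hit
86 → hit
29 → hit
86 → hit
29 → hit
96 → miss, evict 86, frames (29 96)
86 → miss, evict 29, frames (96 86)
29 → miss, evict 96, frames (86 29)
86 → hit
Page faults: 8.

8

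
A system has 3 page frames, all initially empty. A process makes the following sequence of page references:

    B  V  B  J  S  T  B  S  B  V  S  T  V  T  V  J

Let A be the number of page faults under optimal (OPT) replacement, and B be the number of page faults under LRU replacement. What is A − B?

Under OPT: F F . F F F . . . F . . . . . F → 7 faults.
Under LRU: F F . F F F F . . F . F . . . F → 9 faults.
A − B = 7 − 9 = -2.

-2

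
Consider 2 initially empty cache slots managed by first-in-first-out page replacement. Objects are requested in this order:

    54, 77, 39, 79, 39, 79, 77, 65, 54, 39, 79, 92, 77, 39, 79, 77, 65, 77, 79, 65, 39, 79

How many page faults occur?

54: miss, frames {54}
77: miss, frames {54,77}
39: miss, evict 54, frames {77,39}
79: miss, evict 77, frames {39,79}
39: hit
79: hit
77: miss, evict 39, frames {79,77}
65: miss, evict 79, frames {77,65}
54: miss, evict 77, frames {65,54}
39: miss, evict 65, frames {54,39}
79: miss, evict 54, frames {39,79}
92: miss, evict 39, frames {79,92}
77: miss, evict 79, frames {92,77}
39: miss, evict 92, frames {77,39}
79: miss, evict 77, frames {39,79}
77: miss, evict 39, frames {79,77}
65: miss, evict 79, frames {77,65}
77: hit
79: miss, evict 77, frames {65,79}
65: hit
39: miss, evict 65, frames {79,39}
79: hit
Page faults: 17.

17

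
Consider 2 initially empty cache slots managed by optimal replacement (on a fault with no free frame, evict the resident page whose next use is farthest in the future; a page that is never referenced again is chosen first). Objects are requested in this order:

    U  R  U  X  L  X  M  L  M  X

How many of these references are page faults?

6

U -> fault, frames [U]
R -> fault, frames [U, R]
U -> hit
X -> fault, evict R, frames [U, X]
L -> fault, evict U, frames [X, L]
X -> hit
M -> fault, evict X, frames [L, M]
L -> hit
M -> hit
X -> fault, evict M, frames [L, X]
Page faults: 6.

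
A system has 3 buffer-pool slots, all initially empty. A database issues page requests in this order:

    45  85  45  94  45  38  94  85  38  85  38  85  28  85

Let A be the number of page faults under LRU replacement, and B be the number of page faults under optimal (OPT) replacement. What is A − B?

1

Under LRU: F F . F . F . F . . . . F . → 6 faults.
Under OPT: F F . F . F . . . . . . F . → 5 faults.
A − B = 6 − 5 = 1.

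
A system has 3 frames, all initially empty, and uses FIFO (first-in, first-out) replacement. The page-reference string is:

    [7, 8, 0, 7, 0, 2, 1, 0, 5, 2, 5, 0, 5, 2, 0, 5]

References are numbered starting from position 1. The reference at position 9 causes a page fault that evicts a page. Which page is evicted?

pos 1: 7: fault, frames (7)
pos 2: 8: fault, frames (7 8)
pos 3: 0: fault, frames (7 8 0)
pos 4: 7: hit
pos 5: 0: hit
pos 6: 2: fault, evict 7, frames (8 0 2)
pos 7: 1: fault, evict 8, frames (0 2 1)
pos 8: 0: hit
pos 9: 5: fault, evict 0, frames (2 1 5)
At position 9, page 0 is evicted.

0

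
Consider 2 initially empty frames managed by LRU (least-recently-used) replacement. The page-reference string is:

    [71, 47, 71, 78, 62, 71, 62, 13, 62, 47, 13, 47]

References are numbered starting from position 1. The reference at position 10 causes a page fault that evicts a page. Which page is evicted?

pos 1: 71 -> fault, frames [71]
pos 2: 47 -> fault, frames [71, 47]
pos 3: 71 -> hit
pos 4: 78 -> fault, evict 47, frames [71, 78]
pos 5: 62 -> fault, evict 71, frames [78, 62]
pos 6: 71 -> fault, evict 78, frames [62, 71]
pos 7: 62 -> hit
pos 8: 13 -> fault, evict 71, frames [62, 13]
pos 9: 62 -> hit
pos 10: 47 -> fault, evict 13, frames [62, 47]
At position 10, page 13 is evicted.

13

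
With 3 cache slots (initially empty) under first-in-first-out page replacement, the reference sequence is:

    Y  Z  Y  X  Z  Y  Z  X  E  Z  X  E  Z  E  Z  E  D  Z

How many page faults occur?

6

Y → miss, frames [Y]
Z → miss, frames [Y, Z]
Y → hit
X → miss, frames [Y, Z, X]
Z → hit
Y → hit
Z → hit
X → hit
E → miss, evict Y, frames [Z, X, E]
Z → hit
X → hit
E → hit
Z → hit
E → hit
Z → hit
E → hit
D → miss, evict Z, frames [X, E, D]
Z → miss, evict X, frames [E, D, Z]
Page faults: 6.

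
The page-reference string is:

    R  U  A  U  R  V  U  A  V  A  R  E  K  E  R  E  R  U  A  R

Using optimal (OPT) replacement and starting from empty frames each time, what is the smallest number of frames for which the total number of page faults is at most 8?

f=1: 20 faults
f=2: 12 faults
f=3: 9 faults
f=4: 7 faults
f=5: 6 faults
f=6: 6 faults
Smallest f with faults ≤ 8 is 4.

4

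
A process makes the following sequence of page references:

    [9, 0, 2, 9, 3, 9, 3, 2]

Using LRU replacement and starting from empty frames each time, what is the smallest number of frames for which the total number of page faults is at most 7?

2

f=1: 8 faults
f=2: 6 faults
f=3: 4 faults
f=4: 4 faults
Smallest f with faults ≤ 7 is 2.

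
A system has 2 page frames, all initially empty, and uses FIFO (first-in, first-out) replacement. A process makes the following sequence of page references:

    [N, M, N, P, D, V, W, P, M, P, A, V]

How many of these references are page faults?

10

N -> miss, frames {N}
M -> miss, frames {N,M}
N -> hit
P -> miss, evict N, frames {M,P}
D -> miss, evict M, frames {P,D}
V -> miss, evict P, frames {D,V}
W -> miss, evict D, frames {V,W}
P -> miss, evict V, frames {W,P}
M -> miss, evict W, frames {P,M}
P -> hit
A -> miss, evict P, frames {M,A}
V -> miss, evict M, frames {A,V}
Page faults: 10.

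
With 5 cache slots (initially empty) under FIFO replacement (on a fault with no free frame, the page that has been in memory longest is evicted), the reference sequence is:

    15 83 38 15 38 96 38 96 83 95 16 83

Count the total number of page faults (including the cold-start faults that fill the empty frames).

6

15 -> fault, frames {15}
83 -> fault, frames {15,83}
38 -> fault, frames {15,83,38}
15 -> hit
38 -> hit
96 -> fault, frames {15,83,38,96}
38 -> hit
96 -> hit
83 -> hit
95 -> fault, frames {15,83,38,96,95}
16 -> fault, evict 15, frames {83,38,96,95,16}
83 -> hit
Page faults: 6.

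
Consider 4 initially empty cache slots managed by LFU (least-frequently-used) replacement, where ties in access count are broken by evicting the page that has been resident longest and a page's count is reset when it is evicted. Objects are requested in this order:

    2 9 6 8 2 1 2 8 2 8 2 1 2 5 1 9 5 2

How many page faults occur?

8

2 → miss, frames (2)
9 → miss, frames (2 9)
6 → miss, frames (2 9 6)
8 → miss, frames (2 9 6 8)
2 → hit
1 → miss, evict 9, frames (2 6 8 1)
2 → hit
8 → hit
2 → hit
8 → hit
2 → hit
1 → hit
2 → hit
5 → miss, evict 6, frames (2 8 1 5)
1 → hit
9 → miss, evict 5, frames (2 8 1 9)
5 → miss, evict 9, frames (2 8 1 5)
2 → hit
Page faults: 8.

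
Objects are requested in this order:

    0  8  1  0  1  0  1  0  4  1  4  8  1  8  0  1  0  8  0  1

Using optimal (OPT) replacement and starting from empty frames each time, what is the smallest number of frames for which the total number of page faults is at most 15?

2

f=1: 20 faults
f=2: 8 faults
f=3: 5 faults
f=4: 4 faults
Smallest f with faults ≤ 15 is 2.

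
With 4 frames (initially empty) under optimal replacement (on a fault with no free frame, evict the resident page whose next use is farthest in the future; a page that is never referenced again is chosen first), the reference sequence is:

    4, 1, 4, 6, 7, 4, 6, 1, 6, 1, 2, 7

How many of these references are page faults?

5

4 → miss, frames (4)
1 → miss, frames (4 1)
4 → hit
6 → miss, frames (4 1 6)
7 → miss, frames (4 1 6 7)
4 → hit
6 → hit
1 → hit
6 → hit
1 → hit
2 → miss, evict 6, frames (4 1 7 2)
7 → hit
Page faults: 5.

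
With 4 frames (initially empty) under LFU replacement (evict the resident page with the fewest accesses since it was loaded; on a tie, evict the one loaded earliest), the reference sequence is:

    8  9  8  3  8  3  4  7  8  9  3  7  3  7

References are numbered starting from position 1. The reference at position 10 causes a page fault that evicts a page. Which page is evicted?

4

pos 1: 8 -> miss, frames [8]
pos 2: 9 -> miss, frames [8, 9]
pos 3: 8 -> hit
pos 4: 3 -> miss, frames [8, 9, 3]
pos 5: 8 -> hit
pos 6: 3 -> hit
pos 7: 4 -> miss, frames [8, 9, 3, 4]
pos 8: 7 -> miss, evict 9, frames [8, 3, 4, 7]
pos 9: 8 -> hit
pos 10: 9 -> miss, evict 4, frames [8, 3, 7, 9]
At position 10, page 4 is evicted.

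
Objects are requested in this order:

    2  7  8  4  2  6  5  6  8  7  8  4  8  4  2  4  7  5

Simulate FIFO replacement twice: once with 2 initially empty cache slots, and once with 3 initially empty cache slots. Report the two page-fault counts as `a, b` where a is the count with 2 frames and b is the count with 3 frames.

2 frames: F F F F F F F . F F . F F . F F F F → 15 faults.
3 frames: F F F F F F F . F F . F . . F . . F → 12 faults.
12 < 15: adding a frame reduced faults, as is typical.

15, 12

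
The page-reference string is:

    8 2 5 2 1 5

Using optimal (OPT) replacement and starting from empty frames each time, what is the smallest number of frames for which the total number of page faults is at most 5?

f=1: 6 faults
f=2: 4 faults
f=3: 4 faults
f=4: 4 faults
Smallest f with faults ≤ 5 is 2.

2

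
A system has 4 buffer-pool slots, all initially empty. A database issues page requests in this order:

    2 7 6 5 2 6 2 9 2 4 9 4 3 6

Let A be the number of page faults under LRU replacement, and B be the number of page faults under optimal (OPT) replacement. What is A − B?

1

Under LRU: F F F F . . . F . F . . F F → 8 faults.
Under OPT: F F F F . . . F . F . . F . → 7 faults.
A − B = 8 − 7 = 1.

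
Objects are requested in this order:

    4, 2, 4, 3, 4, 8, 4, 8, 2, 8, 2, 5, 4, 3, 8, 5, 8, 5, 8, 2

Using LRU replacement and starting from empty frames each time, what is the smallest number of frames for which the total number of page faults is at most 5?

5

f=1: 20 faults
f=2: 11 faults
f=3: 11 faults
f=4: 8 faults
f=5: 5 faults
Smallest f with faults ≤ 5 is 5.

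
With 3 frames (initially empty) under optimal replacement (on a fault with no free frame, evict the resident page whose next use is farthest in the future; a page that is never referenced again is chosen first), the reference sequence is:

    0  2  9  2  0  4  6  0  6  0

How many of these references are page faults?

0: fault, frames {0}
2: fault, frames {0,2}
9: fault, frames {0,2,9}
2: hit
0: hit
4: fault, evict 9, frames {0,2,4}
6: fault, evict 4, frames {0,2,6}
0: hit
6: hit
0: hit
Page faults: 5.

5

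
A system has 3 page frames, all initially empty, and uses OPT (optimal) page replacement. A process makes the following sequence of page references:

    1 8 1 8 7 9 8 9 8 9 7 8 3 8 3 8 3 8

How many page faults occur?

5

1: miss, frames [1]
8: miss, frames [1, 8]
1: hit
8: hit
7: miss, frames [1, 8, 7]
9: miss, evict 1, frames [8, 7, 9]
8: hit
9: hit
8: hit
9: hit
7: hit
8: hit
3: miss, evict 9, frames [8, 7, 3]
8: hit
3: hit
8: hit
3: hit
8: hit
Page faults: 5.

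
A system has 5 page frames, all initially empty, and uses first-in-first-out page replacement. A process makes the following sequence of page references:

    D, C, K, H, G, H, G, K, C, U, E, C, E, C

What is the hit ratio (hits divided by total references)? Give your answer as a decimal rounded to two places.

D → miss, frames {D}
C → miss, frames {D,C}
K → miss, frames {D,C,K}
H → miss, frames {D,C,K,H}
G → miss, frames {D,C,K,H,G}
H → hit
G → hit
K → hit
C → hit
U → miss, evict D, frames {C,K,H,G,U}
E → miss, evict C, frames {K,H,G,U,E}
C → miss, evict K, frames {H,G,U,E,C}
E → hit
C → hit
Hits: 6 of 14 references → 6/14 = 0.4286.

0.43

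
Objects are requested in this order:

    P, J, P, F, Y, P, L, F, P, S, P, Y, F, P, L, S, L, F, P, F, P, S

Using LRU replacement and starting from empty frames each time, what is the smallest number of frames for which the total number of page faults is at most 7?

5

f=1: 22 faults
f=2: 17 faults
f=3: 14 faults
f=4: 9 faults
f=5: 6 faults
f=6: 6 faults
Smallest f with faults ≤ 7 is 5.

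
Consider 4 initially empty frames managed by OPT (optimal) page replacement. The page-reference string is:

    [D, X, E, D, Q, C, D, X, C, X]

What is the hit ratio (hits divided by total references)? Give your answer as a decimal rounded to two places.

0.50

D → fault, frames (D)
X → fault, frames (D X)
E → fault, frames (D X E)
D → hit
Q → fault, frames (D X E Q)
C → fault, evict Q, frames (D X E C)
D → hit
X → hit
C → hit
X → hit
Hits: 5 of 10 references → 5/10 = 0.5000.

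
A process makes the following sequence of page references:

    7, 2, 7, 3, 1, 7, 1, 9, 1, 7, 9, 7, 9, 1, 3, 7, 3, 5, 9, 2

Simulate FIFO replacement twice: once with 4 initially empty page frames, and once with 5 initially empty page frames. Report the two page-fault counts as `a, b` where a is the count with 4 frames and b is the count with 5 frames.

4 frames: F F . F F . . F . F . . . . . . . F . F → 8 faults.
5 frames: F F . F F . . F . . . . . . . . . F . . → 6 faults.
6 < 8: adding a frame reduced faults, as is typical.

8, 6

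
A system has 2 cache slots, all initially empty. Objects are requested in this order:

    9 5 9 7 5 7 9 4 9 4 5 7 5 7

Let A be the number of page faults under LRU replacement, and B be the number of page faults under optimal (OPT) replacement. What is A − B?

1

Under LRU: F F . F F . F F . . F F . . → 8 faults.
Under OPT: F F . F . . F F . . F F . . → 7 faults.
A − B = 8 − 7 = 1.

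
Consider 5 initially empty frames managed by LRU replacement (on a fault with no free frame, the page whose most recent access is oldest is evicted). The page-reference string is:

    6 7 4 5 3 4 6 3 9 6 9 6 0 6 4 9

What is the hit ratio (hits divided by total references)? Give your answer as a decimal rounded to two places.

0.56

6 → miss, frames (6)
7 → miss, frames (6 7)
4 → miss, frames (6 7 4)
5 → miss, frames (6 7 4 5)
3 → miss, frames (6 7 4 5 3)
4 → hit
6 → hit
3 → hit
9 → miss, evict 7, frames (5 4 6 3 9)
6 → hit
9 → hit
6 → hit
0 → miss, evict 5, frames (4 3 9 6 0)
6 → hit
4 → hit
9 → hit
Hits: 9 of 16 references → 9/16 = 0.5625.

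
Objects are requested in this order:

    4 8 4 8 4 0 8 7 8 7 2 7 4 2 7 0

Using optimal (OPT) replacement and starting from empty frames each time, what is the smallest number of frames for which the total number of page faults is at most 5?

f=1: 16 faults
f=2: 8 faults
f=3: 6 faults
f=4: 5 faults
f=5: 5 faults
Smallest f with faults ≤ 5 is 4.

4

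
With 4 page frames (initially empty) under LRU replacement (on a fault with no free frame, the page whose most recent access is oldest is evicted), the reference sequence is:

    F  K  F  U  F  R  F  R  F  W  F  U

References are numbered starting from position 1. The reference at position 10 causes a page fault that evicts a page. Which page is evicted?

pos 1: F → fault, frames (F)
pos 2: K → fault, frames (F K)
pos 3: F → hit
pos 4: U → fault, frames (K F U)
pos 5: F → hit
pos 6: R → fault, frames (K U F R)
pos 7: F → hit
pos 8: R → hit
pos 9: F → hit
pos 10: W → fault, evict K, frames (U R F W)
At position 10, page K is evicted.

K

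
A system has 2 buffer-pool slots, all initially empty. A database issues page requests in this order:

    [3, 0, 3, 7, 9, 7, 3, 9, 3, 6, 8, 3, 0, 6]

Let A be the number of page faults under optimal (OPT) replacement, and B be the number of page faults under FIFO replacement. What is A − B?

Under OPT: F F . F F . F . . F F . F F → 9 faults.
Under FIFO: F F . F F . F . . F F F F F → 10 faults.
A − B = 9 − 10 = -1.

-1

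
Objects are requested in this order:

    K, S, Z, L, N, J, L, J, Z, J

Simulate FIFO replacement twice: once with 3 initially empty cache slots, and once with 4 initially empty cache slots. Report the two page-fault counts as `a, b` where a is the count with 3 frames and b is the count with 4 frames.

7, 6

3 frames: F F F F F F . . F . → 7 faults.
4 frames: F F F F F F . . . . → 6 faults.
6 < 7: adding a frame reduced faults, as is typical.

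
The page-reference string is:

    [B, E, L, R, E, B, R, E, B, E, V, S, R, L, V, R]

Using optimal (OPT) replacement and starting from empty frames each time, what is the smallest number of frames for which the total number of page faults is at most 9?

3

f=1: 16 faults
f=2: 11 faults
f=3: 7 faults
f=4: 6 faults
f=5: 6 faults
f=6: 6 faults
Smallest f with faults ≤ 9 is 3.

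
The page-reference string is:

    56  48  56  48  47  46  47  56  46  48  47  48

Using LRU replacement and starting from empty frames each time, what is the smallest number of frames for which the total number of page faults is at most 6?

4

f=1: 12 faults
f=2: 8 faults
f=3: 7 faults
f=4: 4 faults
Smallest f with faults ≤ 6 is 4.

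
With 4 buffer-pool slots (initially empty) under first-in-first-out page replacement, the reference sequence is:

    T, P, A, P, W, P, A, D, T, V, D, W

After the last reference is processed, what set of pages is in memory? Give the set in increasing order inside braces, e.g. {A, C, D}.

{D, T, V, W}

T -> fault, frames [T]
P -> fault, frames [T, P]
A -> fault, frames [T, P, A]
P -> hit
W -> fault, frames [T, P, A, W]
P -> hit
A -> hit
D -> fault, evict T, frames [P, A, W, D]
T -> fault, evict P, frames [A, W, D, T]
V -> fault, evict A, frames [W, D, T, V]
D -> hit
W -> hit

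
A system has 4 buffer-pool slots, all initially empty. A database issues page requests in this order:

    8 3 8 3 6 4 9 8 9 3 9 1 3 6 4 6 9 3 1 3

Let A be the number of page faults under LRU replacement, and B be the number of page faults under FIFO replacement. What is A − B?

Under LRU: F F . . F F F F . F . F . F F . F . F . → 12 faults.
Under FIFO: F F . . F F F F . F . F . F F . F F F . → 13 faults.
A − B = 12 − 13 = -1.

-1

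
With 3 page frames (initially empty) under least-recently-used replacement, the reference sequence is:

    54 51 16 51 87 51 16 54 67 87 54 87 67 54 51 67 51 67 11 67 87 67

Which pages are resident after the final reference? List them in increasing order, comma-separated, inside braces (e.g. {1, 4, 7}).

{11, 67, 87}

54 -> miss, frames [54]
51 -> miss, frames [54, 51]
16 -> miss, frames [54, 51, 16]
51 -> hit
87 -> miss, evict 54, frames [16, 51, 87]
51 -> hit
16 -> hit
54 -> miss, evict 87, frames [51, 16, 54]
67 -> miss, evict 51, frames [16, 54, 67]
87 -> miss, evict 16, frames [54, 67, 87]
54 -> hit
87 -> hit
67 -> hit
54 -> hit
51 -> miss, evict 87, frames [67, 54, 51]
67 -> hit
51 -> hit
67 -> hit
11 -> miss, evict 54, frames [51, 67, 11]
67 -> hit
87 -> miss, evict 51, frames [11, 67, 87]
67 -> hit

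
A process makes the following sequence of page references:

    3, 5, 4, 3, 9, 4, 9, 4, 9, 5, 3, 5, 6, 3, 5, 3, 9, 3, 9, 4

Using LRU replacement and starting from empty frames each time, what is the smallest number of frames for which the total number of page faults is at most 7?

f=1: 20 faults
f=2: 13 faults
f=3: 9 faults
f=4: 6 faults
f=5: 5 faults
Smallest f with faults ≤ 7 is 4.

4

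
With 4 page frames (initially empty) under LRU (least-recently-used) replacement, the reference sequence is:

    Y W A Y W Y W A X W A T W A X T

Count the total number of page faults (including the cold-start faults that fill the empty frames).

5

Y → miss, frames (Y)
W → miss, frames (Y W)
A → miss, frames (Y W A)
Y → hit
W → hit
Y → hit
W → hit
A → hit
X → miss, frames (Y W A X)
W → hit
A → hit
T → miss, evict Y, frames (X W A T)
W → hit
A → hit
X → hit
T → hit
Page faults: 5.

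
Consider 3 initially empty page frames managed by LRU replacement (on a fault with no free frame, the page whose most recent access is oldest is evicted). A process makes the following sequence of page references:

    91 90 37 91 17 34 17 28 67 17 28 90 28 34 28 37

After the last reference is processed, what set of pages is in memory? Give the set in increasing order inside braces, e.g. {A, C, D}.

91 → miss, frames (91)
90 → miss, frames (91 90)
37 → miss, frames (91 90 37)
91 → hit
17 → miss, evict 90, frames (37 91 17)
34 → miss, evict 37, frames (91 17 34)
17 → hit
28 → miss, evict 91, frames (34 17 28)
67 → miss, evict 34, frames (17 28 67)
17 → hit
28 → hit
90 → miss, evict 67, frames (17 28 90)
28 → hit
34 → miss, evict 17, frames (90 28 34)
28 → hit
37 → miss, evict 90, frames (34 28 37)

{28, 34, 37}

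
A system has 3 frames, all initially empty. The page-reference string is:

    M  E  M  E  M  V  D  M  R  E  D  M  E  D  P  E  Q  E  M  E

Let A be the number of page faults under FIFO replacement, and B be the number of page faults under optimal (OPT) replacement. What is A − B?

Under FIFO: F F . . . F F F F F F F . . F F F . F . → 13 faults.
Under OPT: F F . . . F F . F . . F . . F . F . . . → 8 faults.
A − B = 13 − 8 = 5.

5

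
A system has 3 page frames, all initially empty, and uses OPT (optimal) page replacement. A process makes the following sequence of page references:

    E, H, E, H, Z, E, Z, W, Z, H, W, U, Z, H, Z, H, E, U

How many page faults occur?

E: miss, frames (E)
H: miss, frames (E H)
E: hit
H: hit
Z: miss, frames (E H Z)
E: hit
Z: hit
W: miss, evict E, frames (H Z W)
Z: hit
H: hit
W: hit
U: miss, evict W, frames (H Z U)
Z: hit
H: hit
Z: hit
H: hit
E: miss, evict Z, frames (H U E)
U: hit
Page faults: 6.

6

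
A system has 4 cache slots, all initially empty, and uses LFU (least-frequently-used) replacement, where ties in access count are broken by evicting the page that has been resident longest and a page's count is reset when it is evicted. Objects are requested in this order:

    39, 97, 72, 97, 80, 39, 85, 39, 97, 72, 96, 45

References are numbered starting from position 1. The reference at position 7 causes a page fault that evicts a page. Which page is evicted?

72

pos 1: 39: miss, frames [39]
pos 2: 97: miss, frames [39, 97]
pos 3: 72: miss, frames [39, 97, 72]
pos 4: 97: hit
pos 5: 80: miss, frames [39, 97, 72, 80]
pos 6: 39: hit
pos 7: 85: miss, evict 72, frames [39, 97, 80, 85]
At position 7, page 72 is evicted.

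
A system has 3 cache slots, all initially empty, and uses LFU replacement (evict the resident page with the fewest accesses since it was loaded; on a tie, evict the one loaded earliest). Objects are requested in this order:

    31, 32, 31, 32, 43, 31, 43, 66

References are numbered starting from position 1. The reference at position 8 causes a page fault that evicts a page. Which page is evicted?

pos 1: 31: miss, frames [31]
pos 2: 32: miss, frames [31, 32]
pos 3: 31: hit
pos 4: 32: hit
pos 5: 43: miss, frames [31, 32, 43]
pos 6: 31: hit
pos 7: 43: hit
pos 8: 66: miss, evict 32, frames [31, 43, 66]
At position 8, page 32 is evicted.

32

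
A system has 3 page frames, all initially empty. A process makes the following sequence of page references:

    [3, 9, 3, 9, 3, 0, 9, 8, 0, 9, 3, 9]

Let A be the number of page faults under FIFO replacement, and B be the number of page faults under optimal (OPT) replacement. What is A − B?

Under FIFO: F F . . . F . F . . F F → 6 faults.
Under OPT: F F . . . F . F . . F . → 5 faults.
A − B = 6 − 5 = 1.

1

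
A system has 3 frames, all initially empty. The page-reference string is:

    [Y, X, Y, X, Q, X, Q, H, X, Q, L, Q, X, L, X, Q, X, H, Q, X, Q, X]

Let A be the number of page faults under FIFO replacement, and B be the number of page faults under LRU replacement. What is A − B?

Under FIFO: F F . . F . . F . . F . F . . F . F . . . . → 8 faults.
Under LRU: F F . . F . . F . . F . . . . . . F . . . . → 6 faults.
A − B = 8 − 6 = 2.

2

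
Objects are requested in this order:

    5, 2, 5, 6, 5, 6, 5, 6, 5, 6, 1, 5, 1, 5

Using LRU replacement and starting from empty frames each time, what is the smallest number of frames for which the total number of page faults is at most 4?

3

f=1: 14 faults
f=2: 5 faults
f=3: 4 faults
f=4: 4 faults
Smallest f with faults ≤ 4 is 3.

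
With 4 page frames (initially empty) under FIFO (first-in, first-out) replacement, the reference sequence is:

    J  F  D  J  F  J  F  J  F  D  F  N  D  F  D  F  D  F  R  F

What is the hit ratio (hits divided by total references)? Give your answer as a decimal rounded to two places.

J → fault, frames (J)
F → fault, frames (J F)
D → fault, frames (J F D)
J → hit
F → hit
J → hit
F → hit
J → hit
F → hit
D → hit
F → hit
N → fault, frames (J F D N)
D → hit
F → hit
D → hit
F → hit
D → hit
F → hit
R → fault, evict J, frames (F D N R)
F → hit
Hits: 15 of 20 references → 15/20 = 0.7500.

0.75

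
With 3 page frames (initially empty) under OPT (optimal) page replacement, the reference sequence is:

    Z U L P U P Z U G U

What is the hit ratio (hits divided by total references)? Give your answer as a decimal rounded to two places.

Z: miss, frames [Z]
U: miss, frames [Z, U]
L: miss, frames [Z, U, L]
P: miss, evict L, frames [Z, U, P]
U: hit
P: hit
Z: hit
U: hit
G: miss, evict P, frames [Z, U, G]
U: hit
Hits: 5 of 10 references → 5/10 = 0.5000.

0.50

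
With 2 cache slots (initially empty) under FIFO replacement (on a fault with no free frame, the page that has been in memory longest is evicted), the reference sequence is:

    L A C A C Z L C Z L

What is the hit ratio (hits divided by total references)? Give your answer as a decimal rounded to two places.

L -> fault, frames {L}
A -> fault, frames {L,A}
C -> fault, evict L, frames {A,C}
A -> hit
C -> hit
Z -> fault, evict A, frames {C,Z}
L -> fault, evict C, frames {Z,L}
C -> fault, evict Z, frames {L,C}
Z -> fault, evict L, frames {C,Z}
L -> fault, evict C, frames {Z,L}
Hits: 2 of 10 references → 2/10 = 0.2000.

0.20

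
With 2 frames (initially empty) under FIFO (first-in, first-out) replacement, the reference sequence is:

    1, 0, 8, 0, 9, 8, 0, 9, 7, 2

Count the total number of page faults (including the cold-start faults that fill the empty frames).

7

1: miss, frames {1}
0: miss, frames {1,0}
8: miss, evict 1, frames {0,8}
0: hit
9: miss, evict 0, frames {8,9}
8: hit
0: miss, evict 8, frames {9,0}
9: hit
7: miss, evict 9, frames {0,7}
2: miss, evict 0, frames {7,2}
Page faults: 7.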